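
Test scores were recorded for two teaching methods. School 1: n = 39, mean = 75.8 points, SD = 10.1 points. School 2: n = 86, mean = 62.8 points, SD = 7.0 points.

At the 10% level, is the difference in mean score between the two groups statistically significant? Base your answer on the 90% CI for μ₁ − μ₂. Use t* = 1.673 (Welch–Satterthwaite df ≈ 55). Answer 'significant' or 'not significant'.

significant

SE₁ = s₁/√n₁ = 10.1/√39 = 1.6173; SE₂ = 7.0/√86 = 0.7548.
Independent samples, unequal variances: SE_diff = √(SE₁² + SE₂²) = √(2.61565929 + 0.56972304) = 1.7848.
t* = 1.673, so margin of error = 1.673 × 1.7848 = 2.9860.
Difference in means = 75.8 − 62.8 = 13.0000.
13.0000 ± 2.9860 → (10.0140, 15.9860).
The interval (10.0140, 15.9860) does not contain 0, so the difference is significant.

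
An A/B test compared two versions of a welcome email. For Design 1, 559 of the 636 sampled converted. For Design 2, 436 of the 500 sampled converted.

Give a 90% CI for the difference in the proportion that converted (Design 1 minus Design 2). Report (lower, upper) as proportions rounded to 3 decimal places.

First, p̂₁ = 559/636 = 0.8789; p̂₂ = 436/500 = 0.8720.
The two standard errors are √(0.8789×0.1211/636) = 0.01294 and √(0.8720×0.1280/500) = 0.01494.
Because the samples are independent, SE_diff = √(0.01294² + 0.01494²) = 0.01976.
Using z* = 1.645 for 90%, ME = 1.645 × 0.01976 = 0.03251.
p̂₁ − p̂₂ = 0.0069; interval 0.0069 ± 0.03251 gives (-0.026, 0.039).

(-0.026, 0.039)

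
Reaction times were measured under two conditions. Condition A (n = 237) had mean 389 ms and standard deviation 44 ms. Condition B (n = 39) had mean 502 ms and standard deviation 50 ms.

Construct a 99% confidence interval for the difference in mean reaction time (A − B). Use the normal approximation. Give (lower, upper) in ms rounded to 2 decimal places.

Per-group SEs: s₁/√n₁ = 44/√237 = 2.8581, s₂/√n₂ = 50/√39 = 8.0064.
Unpooled SE of the difference: √(8.16873561 + 64.10244096) = 8.5012.
Margin of error = z* · SE = 2.576 × 8.5012 = 21.8991.
x̄₁ − x̄₂ = 389 − 502 = -113.0000.
CI: -113.0000 ± 21.8991 = (-134.90, -91.10).

(-134.90, -91.10)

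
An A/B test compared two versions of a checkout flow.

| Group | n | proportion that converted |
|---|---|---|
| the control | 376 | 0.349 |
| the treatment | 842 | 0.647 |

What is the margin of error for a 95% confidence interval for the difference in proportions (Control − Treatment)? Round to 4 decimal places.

0.0580

Each SE is √(p̂(1−p̂)/n): √(0.3490·0.6510/376) = 0.02458 and √(0.6470·0.3530/842) = 0.01647.
SE(p̂₁ − p̂₂) = √(SE₁² + SE₂²) = √(0.0006041764 + 0.0002712609) = 0.02959, since the two samples are independent.
At 95% confidence z* = 1.960; margin = 1.960 × 0.02959 = 0.05800.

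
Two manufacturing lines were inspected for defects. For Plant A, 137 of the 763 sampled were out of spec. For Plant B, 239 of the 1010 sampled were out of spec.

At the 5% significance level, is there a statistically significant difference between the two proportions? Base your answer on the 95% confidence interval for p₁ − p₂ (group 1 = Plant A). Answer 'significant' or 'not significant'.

p̂₁ = 137/763 = 0.1796 and p̂₂ = 239/1010 = 0.2366.
SE₁ = √(p̂₁(1−p̂₁)/n₁) = √(0.1796·0.8204/763) = 0.01390; SE₂ = √(0.2366·0.7634/1010) = 0.01337.
Independent samples: SE of the difference = √(SE₁² + SE₂²) = √(0.00019321 + 0.0001787569) = 0.01929.
z* for 95% confidence is 1.960, so the margin of error is 1.960 × 0.01929 = 0.03781.
Point estimate p̂₁ − p̂₂ = 0.1796 − 0.2366 = -0.0570.
-0.0570 ± 0.03781 → (-0.09481, -0.01919).
The interval (-0.09481, -0.01919) does not contain 0, so the difference is significant.

significant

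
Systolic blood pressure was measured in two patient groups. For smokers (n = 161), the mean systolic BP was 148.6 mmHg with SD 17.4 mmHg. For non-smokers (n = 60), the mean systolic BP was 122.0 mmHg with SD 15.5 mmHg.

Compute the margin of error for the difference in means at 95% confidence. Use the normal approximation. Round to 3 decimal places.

SE₁ = s₁/√n₁ = 17.4/√161 = 1.3713; SE₂ = 15.5/√60 = 2.0010.
Independent samples, unequal variances: SE_diff = √(SE₁² + SE₂²) = √(1.88046369 + 4.004001) = 2.4258.
z* = 1.960, so margin of error = 1.960 × 2.4258 = 4.7546.

4.755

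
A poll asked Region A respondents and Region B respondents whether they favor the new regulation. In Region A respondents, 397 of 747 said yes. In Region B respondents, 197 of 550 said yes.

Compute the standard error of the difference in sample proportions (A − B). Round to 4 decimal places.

0.0274

First, p̂₁ = 397/747 = 0.5315; p̂₂ = 197/550 = 0.3582.
The two standard errors are √(0.5315×0.4685/747) = 0.01826 and √(0.3582×0.6418/550) = 0.02044.
Because the samples are independent, SE_diff = √(0.01826² + 0.02044²) = 0.02741.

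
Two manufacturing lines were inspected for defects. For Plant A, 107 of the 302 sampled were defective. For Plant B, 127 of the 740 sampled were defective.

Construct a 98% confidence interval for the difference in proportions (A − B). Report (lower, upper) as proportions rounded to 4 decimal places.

(0.1110, 0.2544)

Sample proportions: 107/302 = 0.3543, 127/740 = 0.1716.
Each SE is √(p̂(1−p̂)/n): √(0.3543·0.6457/302) = 0.02752 and √(0.1716·0.8284/740) = 0.01386.
SE(p̂₁ − p̂₂) = √(SE₁² + SE₂²) = √(0.0007573504 + 0.0001920996) = 0.03081, since the two samples are independent.
At 98% confidence z* = 2.326; margin = 2.326 × 0.03081 = 0.07166.
The difference is 0.3543 − 0.1716 = 0.1827, so the interval is 0.1827 ± 0.07166 = (0.1110, 0.2544).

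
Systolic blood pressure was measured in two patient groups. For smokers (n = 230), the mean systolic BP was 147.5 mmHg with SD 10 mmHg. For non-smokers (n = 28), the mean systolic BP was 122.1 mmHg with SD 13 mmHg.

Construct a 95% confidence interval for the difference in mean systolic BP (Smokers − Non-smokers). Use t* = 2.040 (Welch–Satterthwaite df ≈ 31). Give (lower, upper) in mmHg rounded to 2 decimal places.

Per-group SEs: s₁/√n₁ = 10/√230 = 0.6594, s₂/√n₂ = 13/√28 = 2.4568.
Unpooled SE of the difference: √(0.43480836 + 6.03586624) = 2.5438.
Margin of error = t* · SE = 2.040 × 2.5438 = 5.1894.
x̄₁ − x̄₂ = 147.5 − 122.1 = 25.4000.
CI: 25.4000 ± 5.1894 = (20.21, 30.59).

(20.21, 30.59)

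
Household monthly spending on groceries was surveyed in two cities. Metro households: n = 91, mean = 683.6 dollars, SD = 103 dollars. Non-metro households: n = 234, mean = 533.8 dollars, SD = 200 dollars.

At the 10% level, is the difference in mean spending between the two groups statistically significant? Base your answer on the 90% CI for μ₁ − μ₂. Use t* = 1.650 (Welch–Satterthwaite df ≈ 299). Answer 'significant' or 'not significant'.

significant

Standard errors of each mean: 103/√91 = 10.7973 and 200/√234 = 13.0744.
SE(x̄₁ − x̄₂) = √(10.7973² + 13.0744²) = 16.9565 for independent samples with unequal variances.
With t* = 1.650, the margin is 1.650 × 16.9565 = 27.9782.
x̄₁ − x̄₂ = 683.6 − 533.8 = 149.8000; the interval is 149.8000 ± 27.9782 = (121.8218, 177.7782).
The interval (121.8218, 177.7782) does not contain 0, so the difference is significant.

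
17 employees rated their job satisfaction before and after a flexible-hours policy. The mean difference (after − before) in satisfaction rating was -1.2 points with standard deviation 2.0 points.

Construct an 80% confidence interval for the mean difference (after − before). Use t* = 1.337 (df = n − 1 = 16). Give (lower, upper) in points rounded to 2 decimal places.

(-1.85, -0.55)

Paired design: SE = s_d/√n = 2.0/√17 = 0.4851.
t* = 1.337; margin of error = 1.337 × 0.4851 = 0.6486.
-1.2 ± 0.6486 → (-1.85, -0.55).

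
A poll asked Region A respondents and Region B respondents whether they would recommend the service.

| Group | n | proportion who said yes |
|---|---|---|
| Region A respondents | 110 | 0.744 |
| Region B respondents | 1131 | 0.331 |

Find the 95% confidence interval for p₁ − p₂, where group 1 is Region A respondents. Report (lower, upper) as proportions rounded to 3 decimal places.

SE₁ = √(p̂₁(1−p̂₁)/n₁) = √(0.7440·0.2560/110) = 0.04161; SE₂ = √(0.3310·0.6690/1131) = 0.01399.
Independent samples: SE of the difference = √(SE₁² + SE₂²) = √(0.0017313921 + 0.0001957201) = 0.04390.
z* for 95% confidence is 1.960, so the margin of error is 1.960 × 0.04390 = 0.08604.
Point estimate p̂₁ − p̂₂ = 0.7440 − 0.3310 = 0.4130.
0.4130 ± 0.08604 → (0.327, 0.499).

(0.327, 0.499)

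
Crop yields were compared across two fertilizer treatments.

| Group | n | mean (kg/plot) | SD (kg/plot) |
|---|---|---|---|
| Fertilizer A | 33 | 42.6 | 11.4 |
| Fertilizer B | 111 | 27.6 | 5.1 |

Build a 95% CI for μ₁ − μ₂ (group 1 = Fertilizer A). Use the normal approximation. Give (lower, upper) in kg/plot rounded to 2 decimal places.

(11.00, 19.00)

Per-group SEs: s₁/√n₁ = 11.4/√33 = 1.9845, s₂/√n₂ = 5.1/√111 = 0.4841.
Unpooled SE of the difference: √(3.93824025 + 0.23435281) = 2.0427.
Margin of error = z* · SE = 1.960 × 2.0427 = 4.0037.
x̄₁ − x̄₂ = 42.6 − 27.6 = 15.0000.
CI: 15.0000 ± 4.0037 = (11.00, 19.00).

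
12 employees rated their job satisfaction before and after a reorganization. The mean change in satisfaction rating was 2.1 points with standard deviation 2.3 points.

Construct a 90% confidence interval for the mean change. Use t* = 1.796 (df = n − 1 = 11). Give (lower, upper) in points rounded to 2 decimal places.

Paired design: SE = s_d/√n = 2.3/√12 = 0.6640.
t* = 1.796; margin of error = 1.796 × 0.6640 = 1.1925.
2.1 ± 1.1925 → (0.91, 3.29).

(0.91, 3.29)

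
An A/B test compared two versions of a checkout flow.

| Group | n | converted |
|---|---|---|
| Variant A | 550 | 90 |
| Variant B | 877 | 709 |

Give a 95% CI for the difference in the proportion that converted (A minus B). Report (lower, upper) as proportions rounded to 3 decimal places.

(-0.685, -0.604)

p̂₁ = 90/550 = 0.1636 and p̂₂ = 709/877 = 0.8084.
SE₁ = √(p̂₁(1−p̂₁)/n₁) = √(0.1636·0.8364/550) = 0.01577; SE₂ = √(0.8084·0.1916/877) = 0.01329.
Independent samples: SE of the difference = √(SE₁² + SE₂²) = √(0.0002486929 + 0.0001766241) = 0.02062.
z* for 95% confidence is 1.960, so the margin of error is 1.960 × 0.02062 = 0.04042.
Point estimate p̂₁ − p̂₂ = 0.1636 − 0.8084 = -0.6448.
-0.6448 ± 0.04042 → (-0.685, -0.604).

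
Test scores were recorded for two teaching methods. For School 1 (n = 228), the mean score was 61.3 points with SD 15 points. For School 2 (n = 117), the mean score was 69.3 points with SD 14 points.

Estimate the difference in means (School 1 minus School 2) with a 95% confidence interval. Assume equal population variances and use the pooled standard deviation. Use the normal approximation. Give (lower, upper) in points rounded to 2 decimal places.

s_p = √[((n₁−1)s₁² + (n₂−1)s₂²)/(n₁+n₂−2)] = √[(227·15² + 116·14²)/343] = 14.6694.
SE = 14.6694·√(1/228 + 1/117) = 1.6683.
With z* = 1.960, margin = 1.960 × 1.6683 = 3.2699.
x̄₁ − x̄₂ = 61.3 − 69.3 = -8.0000; interval -8.0000 ± 3.2699 = (-11.27, -4.73).

(-11.27, -4.73)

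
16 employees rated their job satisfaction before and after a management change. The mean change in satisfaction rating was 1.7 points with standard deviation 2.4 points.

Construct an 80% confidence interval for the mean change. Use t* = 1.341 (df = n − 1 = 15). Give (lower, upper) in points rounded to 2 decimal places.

Paired design: SE = s_d/√n = 2.4/√16 = 0.6000.
t* = 1.341; margin of error = 1.341 × 0.6000 = 0.8046.
1.7 ± 0.8046 → (0.90, 2.50).

(0.90, 2.50)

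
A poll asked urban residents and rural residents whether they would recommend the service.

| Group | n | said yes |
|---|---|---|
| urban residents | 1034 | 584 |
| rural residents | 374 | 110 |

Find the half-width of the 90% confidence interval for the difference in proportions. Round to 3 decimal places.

Sample proportions: 584/1034 = 0.5648, 110/374 = 0.2941.
Each SE is √(p̂(1−p̂)/n): √(0.5648·0.4352/1034) = 0.01542 and √(0.2941·0.7059/374) = 0.02356.
SE(p̂₁ − p̂₂) = √(SE₁² + SE₂²) = √(0.0002377764 + 0.0005550736) = 0.02816, since the two samples are independent.
At 90% confidence z* = 1.645; margin = 1.645 × 0.02816 = 0.04632.

0.046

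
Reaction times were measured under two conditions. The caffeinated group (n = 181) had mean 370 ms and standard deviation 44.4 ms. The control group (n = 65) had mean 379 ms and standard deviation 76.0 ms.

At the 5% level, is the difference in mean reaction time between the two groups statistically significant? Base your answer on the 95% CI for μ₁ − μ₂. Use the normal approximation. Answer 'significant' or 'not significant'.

Per-group SEs: s₁/√n₁ = 44.4/√181 = 3.3002, s₂/√n₂ = 76.0/√65 = 9.4266.
Unpooled SE of the difference: √(10.89132004 + 88.86078756) = 9.9876.
Margin of error = z* · SE = 1.960 × 9.9876 = 19.5757.
x̄₁ − x̄₂ = 370 − 379 = -9.0000.
CI: -9.0000 ± 19.5757 = (-28.5757, 10.5757).
The interval (-28.5757, 10.5757) contains 0, so the difference is not significant.

not significant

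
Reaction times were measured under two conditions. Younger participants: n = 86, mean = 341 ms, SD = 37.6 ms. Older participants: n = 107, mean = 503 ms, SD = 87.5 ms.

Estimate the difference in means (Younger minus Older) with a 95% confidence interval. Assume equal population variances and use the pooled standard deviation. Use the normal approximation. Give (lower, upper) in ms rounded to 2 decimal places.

Pooled variance s_p² = [85·37.6² + 106·87.5²] / (86+107−2) = 4878.1785, so s_p = 69.8440.
SE_diff = s_p·√(1/n₁ + 1/n₂) = 69.8440·√(1/86 + 1/107) = 10.1150.
z* = 1.960; margin = 1.960 × 10.1150 = 19.8254.
Difference = 341 − 503 = -162.0000.
-162.0000 ± 19.8254 → (-181.83, -142.17).

(-181.83, -142.17)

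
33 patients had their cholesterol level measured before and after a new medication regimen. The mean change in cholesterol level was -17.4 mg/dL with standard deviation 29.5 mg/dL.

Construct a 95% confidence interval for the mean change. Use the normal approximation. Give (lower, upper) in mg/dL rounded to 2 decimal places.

(-27.47, -7.33)

This is a matched-pairs design, so SE = s_d/√n = 29.5/√33 = 5.1353.
Margin = 1.960 × 5.1353 = 10.0652; the interval is -17.4 ± 10.0652 = (-27.47, -7.33).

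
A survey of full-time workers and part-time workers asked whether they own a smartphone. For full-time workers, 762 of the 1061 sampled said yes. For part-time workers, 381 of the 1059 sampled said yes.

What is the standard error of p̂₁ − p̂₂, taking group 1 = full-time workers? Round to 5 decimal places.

p̂₁ = 762/1061 = 0.7182 and p̂₂ = 381/1059 = 0.3598.
SE₁ = √(p̂₁(1−p̂₁)/n₁) = √(0.7182·0.2818/1061) = 0.01381; SE₂ = √(0.3598·0.6402/1059) = 0.01475.
Independent samples: SE of the difference = √(SE₁² + SE₂²) = √(0.0001907161 + 0.0002175625) = 0.02021.

0.02021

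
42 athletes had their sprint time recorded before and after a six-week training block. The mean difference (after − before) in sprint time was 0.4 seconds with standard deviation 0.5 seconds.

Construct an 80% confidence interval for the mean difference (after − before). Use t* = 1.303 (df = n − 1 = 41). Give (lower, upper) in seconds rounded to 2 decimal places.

This is a matched-pairs design, so SE = s_d/√n = 0.5/√42 = 0.0772.
Margin = 1.303 × 0.0772 = 0.1006; the interval is 0.4 ± 0.1006 = (0.30, 0.50).

(0.30, 0.50)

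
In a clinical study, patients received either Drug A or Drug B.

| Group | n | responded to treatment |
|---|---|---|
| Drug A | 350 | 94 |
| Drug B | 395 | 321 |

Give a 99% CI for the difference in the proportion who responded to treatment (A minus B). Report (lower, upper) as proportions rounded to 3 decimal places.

(-0.623, -0.465)

Sample proportions: 94/350 = 0.2686, 321/395 = 0.8127.
Each SE is √(p̂(1−p̂)/n): √(0.2686·0.7314/350) = 0.02369 and √(0.8127·0.1873/395) = 0.01963.
SE(p̂₁ − p̂₂) = √(SE₁² + SE₂²) = √(0.0005612161 + 0.0003853369) = 0.03077, since the two samples are independent.
At 99% confidence z* = 2.576; margin = 2.576 × 0.03077 = 0.07926.
The difference is 0.2686 − 0.8127 = -0.5441, so the interval is -0.5441 ± 0.07926 = (-0.623, -0.465).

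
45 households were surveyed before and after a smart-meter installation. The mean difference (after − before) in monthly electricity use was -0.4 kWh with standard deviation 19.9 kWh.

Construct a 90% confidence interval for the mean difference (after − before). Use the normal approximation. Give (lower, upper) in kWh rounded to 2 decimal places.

(-5.28, 4.48)

This is a matched-pairs design, so SE = s_d/√n = 19.9/√45 = 2.9665.
Margin = 1.645 × 2.9665 = 4.8799; the interval is -0.4 ± 4.8799 = (-5.28, 4.48).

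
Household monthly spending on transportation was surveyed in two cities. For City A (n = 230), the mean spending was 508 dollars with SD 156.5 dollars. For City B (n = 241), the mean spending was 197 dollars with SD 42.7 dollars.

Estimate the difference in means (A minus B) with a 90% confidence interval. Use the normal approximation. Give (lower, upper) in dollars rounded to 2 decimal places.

(293.43, 328.57)

Per-group SEs: s₁/√n₁ = 156.5/√230 = 10.3193, s₂/√n₂ = 42.7/√241 = 2.7505.
Unpooled SE of the difference: √(106.48795249 + 7.56525025) = 10.6796.
Margin of error = z* · SE = 1.645 × 10.6796 = 17.5679.
x̄₁ − x̄₂ = 508 − 197 = 311.0000.
CI: 311.0000 ± 17.5679 = (293.43, 328.57).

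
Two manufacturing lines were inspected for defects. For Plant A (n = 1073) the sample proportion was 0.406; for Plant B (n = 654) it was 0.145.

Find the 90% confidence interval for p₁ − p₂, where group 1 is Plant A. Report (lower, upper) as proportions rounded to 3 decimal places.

(0.228, 0.294)

Each SE is √(p̂(1−p̂)/n): √(0.4060·0.5940/1073) = 0.01499 and √(0.1450·0.8550/654) = 0.01377.
SE(p̂₁ − p̂₂) = √(SE₁² + SE₂²) = √(0.0002247001 + 0.0001896129) = 0.02035, since the two samples are independent.
At 90% confidence z* = 1.645; margin = 1.645 × 0.02035 = 0.03348.
The difference is 0.4060 − 0.1450 = 0.2610, so the interval is 0.2610 ± 0.03348 = (0.228, 0.294).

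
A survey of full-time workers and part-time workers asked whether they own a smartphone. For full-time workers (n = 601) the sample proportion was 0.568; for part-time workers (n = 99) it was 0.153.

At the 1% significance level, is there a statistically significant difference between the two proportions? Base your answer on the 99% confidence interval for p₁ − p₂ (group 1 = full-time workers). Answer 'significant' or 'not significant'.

Each SE is √(p̂(1−p̂)/n): √(0.5680·0.4320/601) = 0.02021 and √(0.1530·0.8470/99) = 0.03618.
SE(p̂₁ − p̂₂) = √(SE₁² + SE₂²) = √(0.0004084441 + 0.0013089924) = 0.04144, since the two samples are independent.
At 99% confidence z* = 2.576; margin = 2.576 × 0.04144 = 0.10675.
The difference is 0.5680 − 0.1530 = 0.4150, so the interval is 0.4150 ± 0.10675 = (0.30825, 0.52175).
The interval (0.30825, 0.52175) does not contain 0, so the difference is significant.

significant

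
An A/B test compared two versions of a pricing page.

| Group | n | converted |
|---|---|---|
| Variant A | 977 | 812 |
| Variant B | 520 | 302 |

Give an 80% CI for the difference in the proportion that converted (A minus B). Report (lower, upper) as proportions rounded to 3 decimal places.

Sample proportions: 812/977 = 0.8311, 302/520 = 0.5808.
Each SE is √(p̂(1−p̂)/n): √(0.8311·0.1689/977) = 0.01199 and √(0.5808·0.4192/520) = 0.02164.
SE(p̂₁ − p̂₂) = √(SE₁² + SE₂²) = √(0.0001437601 + 0.0004682896) = 0.02474, since the two samples are independent.
At 80% confidence z* = 1.282; margin = 1.282 × 0.02474 = 0.03172.
The difference is 0.8311 − 0.5808 = 0.2503, so the interval is 0.2503 ± 0.03172 = (0.219, 0.282).

(0.219, 0.282)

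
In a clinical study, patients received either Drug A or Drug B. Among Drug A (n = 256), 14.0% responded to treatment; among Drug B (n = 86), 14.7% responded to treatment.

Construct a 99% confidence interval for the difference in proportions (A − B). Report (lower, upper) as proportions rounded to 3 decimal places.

(-0.120, 0.106)

The two standard errors are √(0.1400×0.8600/256) = 0.02169 and √(0.1470×0.8530/86) = 0.03818.
Because the samples are independent, SE_diff = √(0.02169² + 0.03818²) = 0.04391.
Using z* = 2.576 for 99%, ME = 2.576 × 0.04391 = 0.11311.
p̂₁ − p̂₂ = -0.0070; interval -0.0070 ± 0.11311 gives (-0.120, 0.106).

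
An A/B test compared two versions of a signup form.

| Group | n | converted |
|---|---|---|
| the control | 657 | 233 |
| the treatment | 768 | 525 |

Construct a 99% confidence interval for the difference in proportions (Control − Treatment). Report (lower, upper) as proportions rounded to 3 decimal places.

(-0.394, -0.264)

First, p̂₁ = 233/657 = 0.3546; p̂₂ = 525/768 = 0.6836.
The two standard errors are √(0.3546×0.6454/657) = 0.01866 and √(0.6836×0.3164/768) = 0.01678.
Because the samples are independent, SE_diff = √(0.01866² + 0.01678²) = 0.02510.
Using z* = 2.576 for 99%, ME = 2.576 × 0.02510 = 0.06466.
p̂₁ − p̂₂ = -0.3290; interval -0.3290 ± 0.06466 gives (-0.394, -0.264).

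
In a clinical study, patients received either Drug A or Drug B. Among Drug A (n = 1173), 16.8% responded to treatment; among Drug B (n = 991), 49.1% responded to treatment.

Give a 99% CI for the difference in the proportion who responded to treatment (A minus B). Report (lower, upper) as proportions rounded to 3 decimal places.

The two standard errors are √(0.1680×0.8320/1173) = 0.01092 and √(0.4910×0.5090/991) = 0.01588.
Because the samples are independent, SE_diff = √(0.01092² + 0.01588²) = 0.01927.
Using z* = 2.576 for 99%, ME = 2.576 × 0.01927 = 0.04964.
p̂₁ − p̂₂ = -0.3230; interval -0.3230 ± 0.04964 gives (-0.373, -0.273).

(-0.373, -0.273)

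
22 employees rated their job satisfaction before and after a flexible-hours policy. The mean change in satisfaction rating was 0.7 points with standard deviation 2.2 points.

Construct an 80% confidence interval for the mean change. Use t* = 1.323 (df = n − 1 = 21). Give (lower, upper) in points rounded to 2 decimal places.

Paired design: SE = s_d/√n = 2.2/√22 = 0.4690.
t* = 1.323; margin of error = 1.323 × 0.4690 = 0.6205.
0.7 ± 0.6205 → (0.08, 1.32).

(0.08, 1.32)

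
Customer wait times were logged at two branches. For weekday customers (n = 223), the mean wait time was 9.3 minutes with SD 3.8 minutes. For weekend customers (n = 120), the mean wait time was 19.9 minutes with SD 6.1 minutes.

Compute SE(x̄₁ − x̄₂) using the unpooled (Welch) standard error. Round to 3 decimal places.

0.612

SE₁ = s₁/√n₁ = 3.8/√223 = 0.2545; SE₂ = 6.1/√120 = 0.5569.
Independent samples, unequal variances: SE_diff = √(SE₁² + SE₂²) = √(0.06477025 + 0.31013761) = 0.6123.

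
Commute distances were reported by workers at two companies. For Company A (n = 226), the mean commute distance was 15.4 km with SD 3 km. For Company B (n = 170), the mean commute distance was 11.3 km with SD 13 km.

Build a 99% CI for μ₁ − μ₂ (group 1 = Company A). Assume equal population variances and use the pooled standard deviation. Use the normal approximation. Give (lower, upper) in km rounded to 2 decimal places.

s_p = √[((n₁−1)s₁² + (n₂−1)s₂²)/(n₁+n₂−2)] = √[(225·3² + 169·13²)/394] = 8.8108.
SE = 8.8108·√(1/226 + 1/170) = 0.8945.
With z* = 2.576, margin = 2.576 × 0.8945 = 2.3042.
x̄₁ − x̄₂ = 15.4 − 11.3 = 4.1000; interval 4.1000 ± 2.3042 = (1.80, 6.40).

(1.80, 6.40)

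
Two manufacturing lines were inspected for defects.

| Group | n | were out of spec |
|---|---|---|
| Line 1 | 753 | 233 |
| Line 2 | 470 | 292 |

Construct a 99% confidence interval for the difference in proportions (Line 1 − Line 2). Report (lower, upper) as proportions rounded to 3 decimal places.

(-0.384, -0.240)

First, p̂₁ = 233/753 = 0.3094; p̂₂ = 292/470 = 0.6213.
The two standard errors are √(0.3094×0.6906/753) = 0.01685 and √(0.6213×0.3787/470) = 0.02237.
Because the samples are independent, SE_diff = √(0.01685² + 0.02237²) = 0.02801.
Using z* = 2.576 for 99%, ME = 2.576 × 0.02801 = 0.07215.
p̂₁ − p̂₂ = -0.3119; interval -0.3119 ± 0.07215 gives (-0.384, -0.240).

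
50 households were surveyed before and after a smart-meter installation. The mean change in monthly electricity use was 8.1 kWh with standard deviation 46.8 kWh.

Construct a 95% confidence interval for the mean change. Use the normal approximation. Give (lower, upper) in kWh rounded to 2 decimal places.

This is a matched-pairs design, so SE = s_d/√n = 46.8/√50 = 6.6185.
Margin = 1.960 × 6.6185 = 12.9723; the interval is 8.1 ± 12.9723 = (-4.87, 21.07).

(-4.87, 21.07)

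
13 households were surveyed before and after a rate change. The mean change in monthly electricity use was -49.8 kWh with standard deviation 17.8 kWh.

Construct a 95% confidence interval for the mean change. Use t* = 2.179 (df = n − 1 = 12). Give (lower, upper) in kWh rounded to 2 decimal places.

Paired design: SE = s_d/√n = 17.8/√13 = 4.9368.
t* = 2.179; margin of error = 2.179 × 4.9368 = 10.7573.
-49.8 ± 10.7573 → (-60.56, -39.04).

(-60.56, -39.04)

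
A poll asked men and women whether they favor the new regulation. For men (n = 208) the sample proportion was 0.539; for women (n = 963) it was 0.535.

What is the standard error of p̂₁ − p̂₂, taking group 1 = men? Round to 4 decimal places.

SE₁ = √(p̂₁(1−p̂₁)/n₁) = √(0.5390·0.4610/208) = 0.03456; SE₂ = √(0.5350·0.4650/963) = 0.01607.
Independent samples: SE of the difference = √(SE₁² + SE₂²) = √(0.0011943936 + 0.0002582449) = 0.03811.

0.0381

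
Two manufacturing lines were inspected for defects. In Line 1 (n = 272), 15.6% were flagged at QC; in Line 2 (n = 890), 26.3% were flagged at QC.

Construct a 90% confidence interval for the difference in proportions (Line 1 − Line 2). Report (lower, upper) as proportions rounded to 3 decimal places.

(-0.151, -0.063)

The two standard errors are √(0.1560×0.8440/272) = 0.02200 and √(0.2630×0.7370/890) = 0.01476.
Because the samples are independent, SE_diff = √(0.02200² + 0.01476²) = 0.02649.
Using z* = 1.645 for 90%, ME = 1.645 × 0.02649 = 0.04358.
p̂₁ − p̂₂ = -0.1070; interval -0.1070 ± 0.04358 gives (-0.151, -0.063).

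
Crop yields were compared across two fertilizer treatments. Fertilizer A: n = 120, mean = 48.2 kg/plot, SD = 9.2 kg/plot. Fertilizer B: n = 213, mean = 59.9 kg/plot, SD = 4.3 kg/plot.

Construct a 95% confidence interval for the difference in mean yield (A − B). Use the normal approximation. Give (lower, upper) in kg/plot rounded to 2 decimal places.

(-13.44, -9.96)

SE₁ = s₁/√n₁ = 9.2/√120 = 0.8398; SE₂ = 4.3/√213 = 0.2946.
Independent samples, unequal variances: SE_diff = √(SE₁² + SE₂²) = √(0.70526404 + 0.08678916) = 0.8900.
z* = 1.960, so margin of error = 1.960 × 0.8900 = 1.7444.
Difference in means = 48.2 − 59.9 = -11.7000.
-11.7000 ± 1.7444 → (-13.44, -9.96).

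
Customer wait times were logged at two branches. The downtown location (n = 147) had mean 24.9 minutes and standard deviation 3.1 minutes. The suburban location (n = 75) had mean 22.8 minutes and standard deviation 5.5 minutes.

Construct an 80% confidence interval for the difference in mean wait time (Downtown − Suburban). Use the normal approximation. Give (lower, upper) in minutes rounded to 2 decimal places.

(1.22, 2.98)

Per-group SEs: s₁/√n₁ = 3.1/√147 = 0.2557, s₂/√n₂ = 5.5/√75 = 0.6351.
Unpooled SE of the difference: √(0.06538249 + 0.40335201) = 0.6846.
Margin of error = z* · SE = 1.282 × 0.6846 = 0.8777.
x̄₁ − x̄₂ = 24.9 − 22.8 = 2.1000.
CI: 2.1000 ± 0.8777 = (1.22, 2.98).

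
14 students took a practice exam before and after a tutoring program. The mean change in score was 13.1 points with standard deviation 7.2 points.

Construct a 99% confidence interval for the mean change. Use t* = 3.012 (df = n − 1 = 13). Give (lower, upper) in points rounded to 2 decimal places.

(7.30, 18.90)

This is a matched-pairs design, so SE = s_d/√n = 7.2/√14 = 1.9243.
Margin = 3.012 × 1.9243 = 5.7960; the interval is 13.1 ± 5.7960 = (7.30, 18.90).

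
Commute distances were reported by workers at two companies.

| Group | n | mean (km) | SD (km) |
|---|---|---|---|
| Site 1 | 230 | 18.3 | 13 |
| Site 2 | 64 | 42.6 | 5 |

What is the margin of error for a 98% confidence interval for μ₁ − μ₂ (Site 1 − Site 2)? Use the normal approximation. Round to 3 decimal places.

SE₁ = s₁/√n₁ = 13/√230 = 0.8572; SE₂ = 5/√64 = 0.6250.
Independent samples, unequal variances: SE_diff = √(SE₁² + SE₂²) = √(0.73479184 + 0.390625) = 1.0609.
z* = 2.326, so margin of error = 2.326 × 1.0609 = 2.4677.

2.468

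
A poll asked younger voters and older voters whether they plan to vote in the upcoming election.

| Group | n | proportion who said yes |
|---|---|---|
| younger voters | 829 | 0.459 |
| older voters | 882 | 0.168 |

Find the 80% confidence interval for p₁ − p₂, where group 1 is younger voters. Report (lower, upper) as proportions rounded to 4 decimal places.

Each SE is √(p̂(1−p̂)/n): √(0.4590·0.5410/829) = 0.01731 and √(0.1680·0.8320/882) = 0.01259.
SE(p̂₁ − p̂₂) = √(SE₁² + SE₂²) = √(0.0002996361 + 0.0001585081) = 0.02140, since the two samples are independent.
At 80% confidence z* = 1.282; margin = 1.282 × 0.02140 = 0.02743.
The difference is 0.4590 − 0.1680 = 0.2910, so the interval is 0.2910 ± 0.02743 = (0.2636, 0.3184).

(0.2636, 0.3184)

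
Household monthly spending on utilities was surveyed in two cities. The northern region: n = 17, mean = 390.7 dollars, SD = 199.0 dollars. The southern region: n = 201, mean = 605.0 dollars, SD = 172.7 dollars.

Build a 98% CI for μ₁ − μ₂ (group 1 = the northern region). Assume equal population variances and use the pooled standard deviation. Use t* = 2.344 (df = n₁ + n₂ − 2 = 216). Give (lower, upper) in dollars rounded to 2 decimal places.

s_p = √[((n₁−1)s₁² + (n₂−1)s₂²)/(n₁+n₂−2)] = √[(16·199.0² + 200·172.7²)/216] = 174.7839.
SE = 174.7839·√(1/17 + 1/201) = 44.1476.
With t* = 2.344, margin = 2.344 × 44.1476 = 103.4820.
x̄₁ − x̄₂ = 390.7 − 605.0 = -214.3000; interval -214.3000 ± 103.4820 = (-317.78, -110.82).

(-317.78, -110.82)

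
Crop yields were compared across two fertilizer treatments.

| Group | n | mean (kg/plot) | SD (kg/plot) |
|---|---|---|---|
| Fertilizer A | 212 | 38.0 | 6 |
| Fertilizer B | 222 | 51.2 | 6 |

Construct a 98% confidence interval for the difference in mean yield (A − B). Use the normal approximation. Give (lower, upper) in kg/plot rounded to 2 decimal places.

(-14.54, -11.86)

SE₁ = s₁/√n₁ = 6/√212 = 0.4121; SE₂ = 6/√222 = 0.4027.
Independent samples, unequal variances: SE_diff = √(SE₁² + SE₂²) = √(0.16982641 + 0.16216729) = 0.5762.
z* = 2.326, so margin of error = 2.326 × 0.5762 = 1.3402.
Difference in means = 38.0 − 51.2 = -13.2000.
-13.2000 ± 1.3402 → (-14.54, -11.86).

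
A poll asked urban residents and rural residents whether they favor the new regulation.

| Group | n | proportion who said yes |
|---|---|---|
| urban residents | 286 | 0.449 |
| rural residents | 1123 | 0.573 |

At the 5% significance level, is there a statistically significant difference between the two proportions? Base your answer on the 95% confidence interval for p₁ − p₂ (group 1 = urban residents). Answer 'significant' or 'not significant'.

significant

Each SE is √(p̂(1−p̂)/n): √(0.4490·0.5510/286) = 0.02941 and √(0.5730·0.4270/1123) = 0.01476.
SE(p̂₁ − p̂₂) = √(SE₁² + SE₂²) = √(0.0008649481 + 0.0002178576) = 0.03291, since the two samples are independent.
At 95% confidence z* = 1.960; margin = 1.960 × 0.03291 = 0.06450.
The difference is 0.4490 − 0.5730 = -0.1240, so the interval is -0.1240 ± 0.06450 = (-0.18850, -0.05950).
The interval (-0.18850, -0.05950) does not contain 0, so the difference is significant.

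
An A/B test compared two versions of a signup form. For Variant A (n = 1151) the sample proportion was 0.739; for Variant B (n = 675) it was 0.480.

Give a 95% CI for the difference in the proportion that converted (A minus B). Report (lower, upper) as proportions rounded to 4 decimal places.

(0.2136, 0.3044)

Each SE is √(p̂(1−p̂)/n): √(0.7390·0.2610/1151) = 0.01295 and √(0.4800·0.5200/675) = 0.01923.
SE(p̂₁ − p̂₂) = √(SE₁² + SE₂²) = √(0.0001677025 + 0.0003697929) = 0.02318, since the two samples are independent.
At 95% confidence z* = 1.960; margin = 1.960 × 0.02318 = 0.04543.
The difference is 0.7390 − 0.4800 = 0.2590, so the interval is 0.2590 ± 0.04543 = (0.2136, 0.3044).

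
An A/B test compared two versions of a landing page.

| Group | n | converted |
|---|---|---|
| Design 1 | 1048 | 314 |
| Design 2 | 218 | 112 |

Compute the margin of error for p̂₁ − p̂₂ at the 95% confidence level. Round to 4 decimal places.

p̂₁ = 314/1048 = 0.2996 and p̂₂ = 112/218 = 0.5138.
SE₁ = √(p̂₁(1−p̂₁)/n₁) = √(0.2996·0.7004/1048) = 0.01415; SE₂ = √(0.5138·0.4862/218) = 0.03385.
Independent samples: SE of the difference = √(SE₁² + SE₂²) = √(0.0002002225 + 0.0011458225) = 0.03669.
z* for 95% confidence is 1.960, so the margin of error is 1.960 × 0.03669 = 0.07191.

0.0719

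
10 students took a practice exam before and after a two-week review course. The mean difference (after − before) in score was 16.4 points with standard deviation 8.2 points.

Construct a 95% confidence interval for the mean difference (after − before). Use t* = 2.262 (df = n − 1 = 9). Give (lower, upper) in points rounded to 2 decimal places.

(10.53, 22.27)

This is a matched-pairs design, so SE = s_d/√n = 8.2/√10 = 2.5931.
Margin = 2.262 × 2.5931 = 5.8656; the interval is 16.4 ± 5.8656 = (10.53, 22.27).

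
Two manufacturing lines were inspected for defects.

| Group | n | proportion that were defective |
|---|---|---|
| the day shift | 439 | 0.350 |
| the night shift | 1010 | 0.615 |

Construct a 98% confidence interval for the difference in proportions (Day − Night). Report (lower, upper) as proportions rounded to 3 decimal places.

(-0.329, -0.201)

SE₁ = √(p̂₁(1−p̂₁)/n₁) = √(0.3500·0.6500/439) = 0.02276; SE₂ = √(0.6150·0.3850/1010) = 0.01531.
Independent samples: SE of the difference = √(SE₁² + SE₂²) = √(0.0005180176 + 0.0002343961) = 0.02743.
z* for 98% confidence is 2.326, so the margin of error is 2.326 × 0.02743 = 0.06380.
Point estimate p̂₁ − p̂₂ = 0.3500 − 0.6150 = -0.2650.
-0.2650 ± 0.06380 → (-0.329, -0.201).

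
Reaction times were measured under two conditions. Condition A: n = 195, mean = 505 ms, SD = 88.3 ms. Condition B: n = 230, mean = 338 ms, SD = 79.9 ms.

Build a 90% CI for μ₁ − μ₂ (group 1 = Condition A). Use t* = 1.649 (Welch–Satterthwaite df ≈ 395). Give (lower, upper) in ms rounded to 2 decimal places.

(153.43, 180.57)

SE₁ = s₁/√n₁ = 88.3/√195 = 6.3233; SE₂ = 79.9/√230 = 5.2684.
Independent samples, unequal variances: SE_diff = √(SE₁² + SE₂²) = √(39.98412289 + 27.75603856) = 8.2304.
t* = 1.649, so margin of error = 1.649 × 8.2304 = 13.5719.
Difference in means = 505 − 338 = 167.0000.
167.0000 ± 13.5719 → (153.43, 180.57).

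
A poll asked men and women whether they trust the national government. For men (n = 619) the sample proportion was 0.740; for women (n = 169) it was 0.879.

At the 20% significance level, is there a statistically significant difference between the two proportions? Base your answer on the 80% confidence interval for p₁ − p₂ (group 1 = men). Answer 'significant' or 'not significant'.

Each SE is √(p̂(1−p̂)/n): √(0.7400·0.2600/619) = 0.01763 and √(0.8790·0.1210/169) = 0.02509.
SE(p̂₁ − p̂₂) = √(SE₁² + SE₂²) = √(0.0003108169 + 0.0006295081) = 0.03066, since the two samples are independent.
At 80% confidence z* = 1.282; margin = 1.282 × 0.03066 = 0.03931.
The difference is 0.7400 − 0.8790 = -0.1390, so the interval is -0.1390 ± 0.03931 = (-0.17831, -0.09969).
The interval (-0.17831, -0.09969) does not contain 0, so the difference is significant.

significant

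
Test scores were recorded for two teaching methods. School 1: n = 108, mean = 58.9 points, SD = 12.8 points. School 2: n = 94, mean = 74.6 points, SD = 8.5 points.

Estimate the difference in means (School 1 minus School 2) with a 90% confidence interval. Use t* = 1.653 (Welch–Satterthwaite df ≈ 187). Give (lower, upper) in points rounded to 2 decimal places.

(-18.20, -13.20)

SE₁ = s₁/√n₁ = 12.8/√108 = 1.2317; SE₂ = 8.5/√94 = 0.8767.
Independent samples, unequal variances: SE_diff = √(SE₁² + SE₂²) = √(1.51708489 + 0.76860289) = 1.5118.
t* = 1.653, so margin of error = 1.653 × 1.5118 = 2.4990.
Difference in means = 58.9 − 74.6 = -15.7000.
-15.7000 ± 2.4990 → (-18.20, -13.20).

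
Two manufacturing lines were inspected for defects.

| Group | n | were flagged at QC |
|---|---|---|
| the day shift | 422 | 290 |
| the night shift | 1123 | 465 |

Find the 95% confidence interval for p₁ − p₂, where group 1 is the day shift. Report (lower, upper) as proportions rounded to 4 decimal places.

(0.2203, 0.3259)

First, p̂₁ = 290/422 = 0.6872; p̂₂ = 465/1123 = 0.4141.
The two standard errors are √(0.6872×0.3128/422) = 0.02257 and √(0.4141×0.5859/1123) = 0.01470.
Because the samples are independent, SE_diff = √(0.02257² + 0.01470²) = 0.02694.
Using z* = 1.960 for 95%, ME = 1.960 × 0.02694 = 0.05280.
p̂₁ − p̂₂ = 0.2731; interval 0.2731 ± 0.05280 gives (0.2203, 0.3259).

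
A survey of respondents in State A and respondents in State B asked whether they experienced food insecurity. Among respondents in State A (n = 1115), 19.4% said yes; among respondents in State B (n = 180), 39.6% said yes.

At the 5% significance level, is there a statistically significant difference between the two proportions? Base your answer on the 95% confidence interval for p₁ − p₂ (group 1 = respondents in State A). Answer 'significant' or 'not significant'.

significant

The two standard errors are √(0.1940×0.8060/1115) = 0.01184 and √(0.3960×0.6040/180) = 0.03645.
Because the samples are independent, SE_diff = √(0.01184² + 0.03645²) = 0.03832.
Using z* = 1.960 for 95%, ME = 1.960 × 0.03832 = 0.07511.
p̂₁ − p̂₂ = -0.2020; interval -0.2020 ± 0.07511 gives (-0.27711, -0.12689).
The interval (-0.27711, -0.12689) does not contain 0, so the difference is significant.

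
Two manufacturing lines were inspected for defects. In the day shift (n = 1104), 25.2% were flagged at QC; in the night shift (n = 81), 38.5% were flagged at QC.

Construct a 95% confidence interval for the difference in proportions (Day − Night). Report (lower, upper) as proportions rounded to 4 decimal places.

The two standard errors are √(0.2520×0.7480/1104) = 0.01307 and √(0.3850×0.6150/81) = 0.05407.
Because the samples are independent, SE_diff = √(0.01307² + 0.05407²) = 0.05563.
Using z* = 1.960 for 95%, ME = 1.960 × 0.05563 = 0.10903.
p̂₁ − p̂₂ = -0.1330; interval -0.1330 ± 0.10903 gives (-0.2420, -0.0240).

(-0.2420, -0.0240)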